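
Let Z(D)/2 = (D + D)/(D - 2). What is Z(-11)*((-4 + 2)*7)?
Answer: -616/13 ≈ -47.385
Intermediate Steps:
Z(D) = 4*D/(-2 + D) (Z(D) = 2*((D + D)/(D - 2)) = 2*((2*D)/(-2 + D)) = 2*(2*D/(-2 + D)) = 4*D/(-2 + D))
Z(-11)*((-4 + 2)*7) = (4*(-11)/(-2 - 11))*((-4 + 2)*7) = (4*(-11)/(-13))*(-2*7) = (4*(-11)*(-1/13))*(-14) = (44/13)*(-14) = -616/13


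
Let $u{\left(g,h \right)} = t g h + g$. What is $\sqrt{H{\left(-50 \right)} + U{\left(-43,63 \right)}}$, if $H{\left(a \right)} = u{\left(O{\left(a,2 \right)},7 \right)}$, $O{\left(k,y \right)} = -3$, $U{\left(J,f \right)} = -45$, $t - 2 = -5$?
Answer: $\sqrt{15} \approx 3.873$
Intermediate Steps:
$t = -3$ ($t = 2 - 5 = -3$)
$u{\left(g,h \right)} = g - 3 g h$ ($u{\left(g,h \right)} = - 3 g h + g = g - 3 g h$)
$H{\left(a \right)} = 60$ ($H{\left(a \right)} = - 3 \left(1 - 21\right) = \left(-3\right) \left(-20\right) = 60$)
$\sqrt{H{\left(-50 \right)} + U{\left(-43,63 \right)}} = \sqrt{60 - 45} = \sqrt{15}$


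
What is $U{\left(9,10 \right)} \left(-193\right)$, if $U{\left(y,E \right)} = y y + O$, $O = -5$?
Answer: $-14668$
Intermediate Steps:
$U{\left(y,E \right)} = -5 + y^{2}$ ($U{\left(y,E \right)} = y y - 5 = y^{2} - 5 = -5 + y^{2}$)
$U{\left(9,10 \right)} \left(-193\right) = \left(-5 + 9^{2}\right) \left(-193\right) = \left(-5 + 81\right) \left(-193\right) = 76 \left(-193\right) = -14668$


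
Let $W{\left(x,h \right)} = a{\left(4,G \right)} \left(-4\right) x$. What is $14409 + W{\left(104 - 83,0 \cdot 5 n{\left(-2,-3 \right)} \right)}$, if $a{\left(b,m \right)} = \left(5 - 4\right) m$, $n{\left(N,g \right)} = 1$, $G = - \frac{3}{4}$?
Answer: $14472$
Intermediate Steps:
$G = - \frac{3}{4}$ ($G = \left(-3\right) \frac{1}{4} = - \frac{3}{4} \approx -0.75$)
$a{\left(b,m \right)} = m$ ($a{\left(b,m \right)} = 1 m = m$)
$W{\left(x,h \right)} = 3 x$ ($W{\left(x,h \right)} = \left(- \frac{3}{4}\right) \left(-4\right) x = 3 x$)
$14409 + W{\left(104 - 83,0 \cdot 5 n{\left(-2,-3 \right)} \right)} = 14409 + 3 \left(104 - 83\right) = 14409 + 3 \cdot 21 = 14409 + 63 = 14472$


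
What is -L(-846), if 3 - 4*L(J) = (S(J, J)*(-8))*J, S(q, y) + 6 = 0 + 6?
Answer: -3/4 ≈ -0.75000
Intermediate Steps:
S(q, y) = 0 (S(q, y) = -6 + (0 + 6) = -6 + 6 = 0)
L(J) = 3/4 (L(J) = 3/4 - 0*(-8)*J/4 = 3/4 - 0*J = 3/4 - 1/4*0 = 3/4 + 0 = 3/4)
-L(-846) = -1*3/4 = -3/4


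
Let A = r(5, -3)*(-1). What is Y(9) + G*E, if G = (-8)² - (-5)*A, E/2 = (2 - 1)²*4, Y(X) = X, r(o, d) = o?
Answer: 321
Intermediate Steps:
A = -5 (A = 5*(-1) = -5)
E = 8 (E = 2*((2 - 1)²*4) = 2*(1²*4) = 2*(1*4) = 2*4 = 8)
G = 39 (G = (-8)² - (-5)*(-5) = 64 - 1*25 = 64 - 25 = 39)
Y(9) + G*E = 9 + 39*8 = 9 + 312 = 321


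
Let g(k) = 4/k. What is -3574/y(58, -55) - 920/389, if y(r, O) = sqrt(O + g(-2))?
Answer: -920/389 + 3574*I*sqrt(57)/57 ≈ -2.365 + 473.39*I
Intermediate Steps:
y(r, O) = sqrt(-2 + O) (y(r, O) = sqrt(O + 4/(-2)) = sqrt(O + 4*(-1/2)) = sqrt(O - 2) = sqrt(-2 + O))
-3574/y(58, -55) - 920/389 = -3574/sqrt(-2 - 55) - 920/389 = -3574*(-I*sqrt(57)/57) - 920*1/389 = -3574*(-I*sqrt(57)/57) - 920/389 = -(-3574)*I*sqrt(57)/57 - 920/389 = 3574*I*sqrt(57)/57 - 920/389 = -920/389 + 3574*I*sqrt(57)/57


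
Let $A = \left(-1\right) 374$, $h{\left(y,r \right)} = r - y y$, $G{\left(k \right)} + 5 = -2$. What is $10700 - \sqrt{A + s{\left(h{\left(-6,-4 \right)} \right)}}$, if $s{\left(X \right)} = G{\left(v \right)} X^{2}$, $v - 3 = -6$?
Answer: $10700 - 3 i \sqrt{1286} \approx 10700.0 - 107.58 i$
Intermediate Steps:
$v = -3$ ($v = 3 - 6 = -3$)
$G{\left(k \right)} = -7$ ($G{\left(k \right)} = -5 - 2 = -7$)
$h{\left(y,r \right)} = r - y^{2}$
$s{\left(X \right)} = - 7 X^{2}$
$A = -374$
$10700 - \sqrt{A + s{\left(h{\left(-6,-4 \right)} \right)}} = 10700 - \sqrt{-374 - 7 \left(-4 - \left(-6\right)^{2}\right)^{2}} = 10700 - \sqrt{-374 - 7 \left(-4 - 36\right)^{2}} = 10700 - \sqrt{-374 - 7 \left(-40\right)^{2}} = 10700 - \sqrt{-374 - 11200} = 10700 - \sqrt{-11574} = 10700 - 3 i \sqrt{1286}$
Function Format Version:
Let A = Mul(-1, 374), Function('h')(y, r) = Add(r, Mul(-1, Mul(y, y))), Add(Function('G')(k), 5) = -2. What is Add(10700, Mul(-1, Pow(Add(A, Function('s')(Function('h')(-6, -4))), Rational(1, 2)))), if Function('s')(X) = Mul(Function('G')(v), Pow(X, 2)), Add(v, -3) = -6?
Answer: Add(10700, Mul(-3, I, Pow(1286, Rational(1, 2)))) ≈ Add(10700., Mul(-107.58, I))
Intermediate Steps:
v = -3 (v = Add(3, -6) = -3)
Function('G')(k) = -7 (Function('G')(k) = Add(-5, -2) = -7)
Function('h')(y, r) = Add(r, Mul(-1, Pow(y, 2)))
Function('s')(X) = Mul(-7, Pow(X, 2))
A = -374
Add(10700, Mul(-1, Pow(Add(A, Function('s')(Function('h')(-6, -4))), Rational(1, 2)))) = Add(10700, Mul(-1, Pow(Add(-374, Mul(-7, Pow(Add(-4, Mul(-1, Pow(-6, 2))), 2))), Rational(1, 2)))) = Add(10700, Mul(-1, Pow(Add(-374, Mul(-7, Pow(Add(-4, Mul(-1, 36)), 2))), Rational(1, 2)))) = Add(10700, Mul(-1, Pow(Add(-374, Mul(-7, Pow(Add(-4, -36), 2))), Rational(1, 2)))) = Add(10700, Mul(-1, Pow(Add(-374, Mul(-7, Pow(-40, 2))), Rational(1, 2)))) = Add(10700, Mul(-1, Pow(Add(-374, Mul(-7, 1600)), Rational(1, 2)))) = Add(10700, Mul(-1, Pow(Add(-374, -11200), Rational(1, 2)))) = Add(10700, Mul(-1, Pow(-11574, Rational(1, 2)))) = Add(10700, Mul(-1, Mul(3, I, Pow(1286, Rational(1, 2))))) = Add(10700, Mul(-3, I, Pow(1286, Rational(1, 2))))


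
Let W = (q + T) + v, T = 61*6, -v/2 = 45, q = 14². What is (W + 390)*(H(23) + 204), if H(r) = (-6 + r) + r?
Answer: 210328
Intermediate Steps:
q = 196
v = -90 (v = -2*45 = -90)
T = 366
H(r) = -6 + 2*r
W = 472 (W = (196 + 366) - 90 = 562 - 90 = 472)
(W + 390)*(H(23) + 204) = (472 + 390)*((-6 + 2*23) + 204) = 862*((-6 + 46) + 204) = 862*(40 + 204) = 862*244 = 210328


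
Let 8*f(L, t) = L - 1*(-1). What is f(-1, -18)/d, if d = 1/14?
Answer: 0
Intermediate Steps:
d = 1/14 ≈ 0.071429
f(L, t) = 1/8 + L/8 (f(L, t) = (L - 1*(-1))/8 = (L + 1)/8 = (1 + L)/8 = 1/8 + L/8)
f(-1, -18)/d = (1/8 + (1/8)*(-1))/(1/14) = (1/8 - 1/8)*14 = 0*14 = 0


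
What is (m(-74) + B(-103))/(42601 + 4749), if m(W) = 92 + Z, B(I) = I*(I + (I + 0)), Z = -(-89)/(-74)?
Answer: 1576851/3503900 ≈ 0.45003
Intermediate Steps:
Z = -89/74 (Z = -(-89)*(-1)/74 = -1*89/74 = -89/74 ≈ -1.2027)
B(I) = 2*I² (B(I) = I*(I + I) = I*(2*I) = 2*I²)
m(W) = 6719/74 (m(W) = 92 - 89/74 = 6719/74)
(m(-74) + B(-103))/(42601 + 4749) = (6719/74 + 2*(-103)²)/(42601 + 4749) = (6719/74 + 2*10609)/47350 = (6719/74 + 21218)*(1/47350) = (1576851/74)*(1/47350) = 1576851/3503900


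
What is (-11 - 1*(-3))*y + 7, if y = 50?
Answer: -393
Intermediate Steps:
(-11 - 1*(-3))*y + 7 = (-11 - 1*(-3))*50 + 7 = (-11 + 3)*50 + 7 = -8*50 + 7 = -400 + 7 = -393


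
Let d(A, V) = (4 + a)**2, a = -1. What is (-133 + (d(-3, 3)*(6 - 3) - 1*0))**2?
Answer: 11236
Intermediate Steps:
d(A, V) = 9 (d(A, V) = (4 - 1)**2 = 3**2 = 9)
(-133 + (d(-3, 3)*(6 - 3) - 1*0))**2 = (-133 + (9*(6 - 3) - 1*0))**2 = (-133 + (9*3 + 0))**2 = (-133 + (27 + 0))**2 = (-133 + 27)**2 = (-106)**2 = 11236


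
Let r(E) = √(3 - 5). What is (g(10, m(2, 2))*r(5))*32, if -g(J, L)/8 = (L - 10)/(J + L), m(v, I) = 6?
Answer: 64*I*√2 ≈ 90.51*I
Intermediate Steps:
g(J, L) = -8*(-10 + L)/(J + L) (g(J, L) = -8*(L - 10)/(J + L) = -8*(-10 + L)/(J + L))
r(E) = I*√2 (r(E) = √(-2) = I*√2)
(g(10, m(2, 2))*r(5))*32 = ((8*(10 - 1*6)/(10 + 6))*(I*√2))*32 = ((8*(10 - 6)/16)*(I*√2))*32 = ((8*(1/16)*4)*(I*√2))*32 = (2*(I*√2))*32 = (2*I*√2)*32 = 64*I*√2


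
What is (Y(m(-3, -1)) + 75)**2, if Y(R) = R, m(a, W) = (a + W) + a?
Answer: 4624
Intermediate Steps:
m(a, W) = W + 2*a (m(a, W) = (W + a) + a = W + 2*a)
(Y(m(-3, -1)) + 75)**2 = ((-1 + 2*(-3)) + 75)**2 = ((-1 - 6) + 75)**2 = (-7 + 75)**2 = 68**2 = 4624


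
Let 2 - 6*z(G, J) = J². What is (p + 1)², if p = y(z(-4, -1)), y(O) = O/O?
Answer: 4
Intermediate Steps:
z(G, J) = ⅓ - J²/6
y(O) = 1
p = 1
(p + 1)² = (1 + 1)² = 2² = 4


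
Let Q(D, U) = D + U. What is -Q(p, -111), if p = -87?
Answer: 198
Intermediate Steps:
-Q(p, -111) = -(-87 - 111) = -1*(-198) = 198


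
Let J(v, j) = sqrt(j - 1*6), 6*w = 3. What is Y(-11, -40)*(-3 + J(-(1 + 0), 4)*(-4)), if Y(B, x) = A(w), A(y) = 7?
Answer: -21 - 28*I*sqrt(2) ≈ -21.0 - 39.598*I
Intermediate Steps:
w = 1/2 (w = (1/6)*3 = 1/2 ≈ 0.50000)
Y(B, x) = 7
J(v, j) = sqrt(-6 + j) (J(v, j) = sqrt(j - 6) = sqrt(-6 + j))
Y(-11, -40)*(-3 + J(-(1 + 0), 4)*(-4)) = 7*(-3 + sqrt(-6 + 4)*(-4)) = 7*(-3 + sqrt(-2)*(-4)) = 7*(-3 + (I*sqrt(2))*(-4)) = 7*(-3 - 4*I*sqrt(2)) = -21 - 28*I*sqrt(2)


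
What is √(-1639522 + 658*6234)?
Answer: 5*√98498 ≈ 1569.2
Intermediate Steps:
√(-1639522 + 658*6234) = √(-1639522 + 4101972) = √2462450 = 5*√98498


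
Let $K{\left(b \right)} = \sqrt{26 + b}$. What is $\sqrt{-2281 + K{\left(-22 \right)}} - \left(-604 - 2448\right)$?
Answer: $3052 + i \sqrt{2279} \approx 3052.0 + 47.739 i$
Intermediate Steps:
$\sqrt{-2281 + K{\left(-22 \right)}} - \left(-604 - 2448\right) = \sqrt{-2281 + \sqrt{26 - 22}} - \left(-604 - 2448\right) = \sqrt{-2281 + \sqrt{4}} - -3052 = \sqrt{-2281 + 2} + 3052 = \sqrt{-2279} + 3052 = i \sqrt{2279} + 3052 = 3052 + i \sqrt{2279}$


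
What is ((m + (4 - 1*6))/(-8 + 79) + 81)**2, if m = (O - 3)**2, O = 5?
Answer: 33097009/5041 ≈ 6565.6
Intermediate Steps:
m = 4 (m = (5 - 3)**2 = 2**2 = 4)
((m + (4 - 1*6))/(-8 + 79) + 81)**2 = ((4 + (4 - 1*6))/(-8 + 79) + 81)**2 = ((4 + (4 - 6))/71 + 81)**2 = ((4 - 2)*(1/71) + 81)**2 = (2*(1/71) + 81)**2 = (2/71 + 81)**2 = (5753/71)**2 = 33097009/5041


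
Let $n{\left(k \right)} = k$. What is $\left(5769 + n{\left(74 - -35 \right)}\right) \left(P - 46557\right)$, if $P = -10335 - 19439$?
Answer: $-448673618$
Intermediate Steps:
$P = -29774$ ($P = -10335 - 19439 = -29774$)
$\left(5769 + n{\left(74 - -35 \right)}\right) \left(P - 46557\right) = \left(5769 + \left(74 - -35\right)\right) \left(-29774 - 46557\right) = \left(5769 + \left(74 + 35\right)\right) \left(-76331\right) = \left(5769 + 109\right) \left(-76331\right) = 5878 \left(-76331\right) = -448673618$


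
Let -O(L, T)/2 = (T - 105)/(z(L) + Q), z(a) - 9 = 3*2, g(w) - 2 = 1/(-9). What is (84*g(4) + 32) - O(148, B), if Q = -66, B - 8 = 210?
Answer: 3166/17 ≈ 186.24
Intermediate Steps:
B = 218 (B = 8 + 210 = 218)
g(w) = 17/9 (g(w) = 2 + 1/(-9) = 2 - 1/9 = 17/9)
z(a) = 15 (z(a) = 9 + 3*2 = 9 + 6 = 15)
O(L, T) = -70/17 + 2*T/51 (O(L, T) = -2*(T - 105)/(15 - 66) = -2*(-105 + T)/(-51) = -2*(-105 + T)*(-1)/51 = -2*(35/17 - T/51) = -70/17 + 2*T/51)
(84*g(4) + 32) - O(148, B) = (84*(17/9) + 32) - (-70/17 + (2/51)*218) = (476/3 + 32) - (-70/17 + 436/51) = 572/3 - 1*226/51 = 572/3 - 226/51 = 3166/17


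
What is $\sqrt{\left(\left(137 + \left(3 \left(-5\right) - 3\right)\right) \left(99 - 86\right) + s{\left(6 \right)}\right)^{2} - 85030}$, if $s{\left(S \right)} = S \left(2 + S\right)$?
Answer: $\sqrt{2458995} \approx 1568.1$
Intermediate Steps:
$\sqrt{\left(\left(137 + \left(3 \left(-5\right) - 3\right)\right) \left(99 - 86\right) + s{\left(6 \right)}\right)^{2} - 85030} = \sqrt{\left(\left(137 + \left(3 \left(-5\right) - 3\right)\right) \left(99 - 86\right) + 6 \left(2 + 6\right)\right)^{2} - 85030} = \sqrt{\left(\left(137 - 18\right) 13 + 6 \cdot 8\right)^{2} - 85030} = \sqrt{\left(\left(137 - 18\right) 13 + 48\right)^{2} - 85030} = \sqrt{\left(119 \cdot 13 + 48\right)^{2} - 85030} = \sqrt{\left(1547 + 48\right)^{2} - 85030} = \sqrt{1595^{2} - 85030} = \sqrt{2544025 - 85030} = \sqrt{2458995}$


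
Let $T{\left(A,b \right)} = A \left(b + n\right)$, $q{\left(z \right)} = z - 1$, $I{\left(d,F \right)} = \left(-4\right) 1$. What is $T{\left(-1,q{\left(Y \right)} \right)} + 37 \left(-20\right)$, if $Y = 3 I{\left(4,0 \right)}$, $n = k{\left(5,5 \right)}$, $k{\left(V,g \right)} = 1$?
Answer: $-728$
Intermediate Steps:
$n = 1$
$I{\left(d,F \right)} = -4$
$Y = -12$ ($Y = 3 \left(-4\right) = -12$)
$q{\left(z \right)} = -1 + z$
$T{\left(A,b \right)} = A \left(1 + b\right)$ ($T{\left(A,b \right)} = A \left(b + 1\right) = A \left(1 + b\right)$)
$T{\left(-1,q{\left(Y \right)} \right)} + 37 \left(-20\right) = - (1 - 13) + 37 \left(-20\right) = - (1 - 13) - 740 = \left(-1\right) \left(-12\right) - 740 = 12 - 740 = -728$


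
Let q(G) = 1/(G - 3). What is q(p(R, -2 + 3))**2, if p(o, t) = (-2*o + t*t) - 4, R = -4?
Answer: 1/4 ≈ 0.25000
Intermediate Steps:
p(o, t) = -4 + t**2 - 2*o (p(o, t) = (-2*o + t**2) - 4 = (t**2 - 2*o) - 4 = -4 + t**2 - 2*o)
q(G) = 1/(-3 + G)
q(p(R, -2 + 3))**2 = (1/(-3 + (-4 + (-2 + 3)**2 - 2*(-4))))**2 = (1/(-3 + (-4 + 1**2 + 8)))**2 = (1/(-3 + (-4 + 1 + 8)))**2 = (1/(-3 + 5))**2 = (1/2)**2 = 1/4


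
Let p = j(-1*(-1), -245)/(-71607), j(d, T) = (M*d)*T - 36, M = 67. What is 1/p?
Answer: 71607/16451 ≈ 4.3527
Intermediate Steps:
j(d, T) = -36 + 67*T*d (j(d, T) = (67*d)*T - 36 = 67*T*d - 36 = -36 + 67*T*d)
p = 16451/71607 (p = (-36 + 67*(-245)*(-1*(-1)))/(-71607) = (-36 + 67*(-245)*1)*(-1/71607) = (-36 - 16415)*(-1/71607) = -16451*(-1/71607) = 16451/71607 ≈ 0.22974)
1/p = 1/(16451/71607) = 71607/16451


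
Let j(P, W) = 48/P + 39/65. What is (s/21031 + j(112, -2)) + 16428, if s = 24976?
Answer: 12094035656/736085 ≈ 16430.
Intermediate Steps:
j(P, W) = ⅗ + 48/P (j(P, W) = 48/P + 39*(1/65) = 48/P + ⅗ = ⅗ + 48/P)
(s/21031 + j(112, -2)) + 16428 = (24976/21031 + (⅗ + 48/112)) + 16428 = (24976*(1/21031) + (⅗ + 48*(1/112))) + 16428 = (24976/21031 + (⅗ + 3/7)) + 16428 = (24976/21031 + 36/35) + 16428 = 1631276/736085 + 16428 = 12094035656/736085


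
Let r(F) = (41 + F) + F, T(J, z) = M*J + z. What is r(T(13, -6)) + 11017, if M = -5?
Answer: 10916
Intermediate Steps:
T(J, z) = z - 5*J (T(J, z) = -5*J + z = z - 5*J)
r(F) = 41 + 2*F
r(T(13, -6)) + 11017 = (41 + 2*(-6 - 5*13)) + 11017 = (41 + 2*(-6 - 65)) + 11017 = (41 + 2*(-71)) + 11017 = (41 - 142) + 11017 = -101 + 11017 = 10916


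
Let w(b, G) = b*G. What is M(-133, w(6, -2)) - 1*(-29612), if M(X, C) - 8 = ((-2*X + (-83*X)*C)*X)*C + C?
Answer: -210964784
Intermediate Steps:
w(b, G) = G*b
M(X, C) = 8 + C + C*X*(-2*X - 83*C*X) (M(X, C) = 8 + (((-2*X + (-83*X)*C)*X)*C + C) = 8 + (((-2*X - 83*C*X)*X)*C + C) = 8 + ((X*(-2*X - 83*C*X))*C + C) = 8 + (C*X*(-2*X - 83*C*X) + C) = 8 + (C + C*X*(-2*X - 83*C*X)) = 8 + C + C*X*(-2*X - 83*C*X))
M(-133, w(6, -2)) - 1*(-29612) = (8 - 2*6 - 83*(-2*6)**2*(-133)**2 - 2*(-2*6)*(-133)**2) - 1*(-29612) = (8 - 12 - 83*(-12)**2*17689 - 2*(-12)*17689) + 29612 = (8 - 12 - 83*144*17689 + 424536) + 29612 = (8 - 12 - 211418928 + 424536) + 29612 = -210994396 + 29612 = -210964784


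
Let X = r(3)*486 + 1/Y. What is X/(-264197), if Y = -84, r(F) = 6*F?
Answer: -734831/22192548 ≈ -0.033112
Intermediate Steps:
X = 734831/84 (X = (6*3)*486 + 1/(-84) = 18*486 - 1/84 = 8748 - 1/84 = 734831/84 ≈ 8748.0)
X/(-264197) = (734831/84)/(-264197) = (734831/84)*(-1/264197) = -734831/22192548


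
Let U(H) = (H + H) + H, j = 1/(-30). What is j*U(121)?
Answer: -121/10 ≈ -12.100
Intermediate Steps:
j = -1/30 ≈ -0.033333
U(H) = 3*H (U(H) = 2*H + H = 3*H)
j*U(121) = -121/10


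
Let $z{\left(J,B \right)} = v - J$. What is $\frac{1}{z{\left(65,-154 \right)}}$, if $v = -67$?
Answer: $- \frac{1}{132} \approx -0.0075758$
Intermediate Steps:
$z{\left(J,B \right)} = -67 - J$
$\frac{1}{z{\left(65,-154 \right)}} = \frac{1}{-67 - 65} = \frac{1}{-132} = - \frac{1}{132}$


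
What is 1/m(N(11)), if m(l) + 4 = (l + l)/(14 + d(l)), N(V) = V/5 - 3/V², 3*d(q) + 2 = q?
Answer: -6379/23542 ≈ -0.27096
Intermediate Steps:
d(q) = -⅔ + q/3
N(V) = -3/V² + V/5 (N(V) = V*(⅕) - 3/V² = V/5 - 3/V² = -3/V² + V/5)
m(l) = -4 + 2*l/(40/3 + l/3) (m(l) = -4 + (l + l)/(14 + (-⅔ + l/3)) = -4 + (2*l)/(40/3 + l/3) = -4 + 2*l/(40/3 + l/3))
1/m(N(11)) = 1/(2*(-80 + (-3/11² + (⅕)*11))/(40 + (-3/11² + (⅕)*11))) = 1/(2*(-80 + (-3*1/121 + 11/5))/(40 + (-3*1/121 + 11/5))) = 1/(2*(-80 + (-3/121 + 11/5))/(40 + (-3/121 + 11/5))) = 1/(2*(-80 + 1316/605)/(40 + 1316/605)) = 1/(2*(-47084/605)/(25516/605)) = 1/(2*(605/25516)*(-47084/605)) = 1/(-23542/6379) = -6379/23542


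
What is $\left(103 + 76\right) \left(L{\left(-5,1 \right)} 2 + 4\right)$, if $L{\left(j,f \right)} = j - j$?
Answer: $716$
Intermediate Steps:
$L{\left(j,f \right)} = 0$
$\left(103 + 76\right) \left(L{\left(-5,1 \right)} 2 + 4\right) = \left(103 + 76\right) \left(0 \cdot 2 + 4\right) = 179 \left(0 + 4\right) = 179 \cdot 4 = 716$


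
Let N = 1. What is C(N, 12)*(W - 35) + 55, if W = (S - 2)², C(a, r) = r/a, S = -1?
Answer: -257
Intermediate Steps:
W = 9 (W = (-1 - 2)² = (-3)² = 9)
C(N, 12)*(W - 35) + 55 = (12/1)*(9 - 35) + 55 = (12*1)*(-26) + 55 = 12*(-26) + 55 = -312 + 55 = -257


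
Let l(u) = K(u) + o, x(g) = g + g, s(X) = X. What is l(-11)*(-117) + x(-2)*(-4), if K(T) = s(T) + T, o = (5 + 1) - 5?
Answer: 2473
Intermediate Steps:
x(g) = 2*g
o = 1 (o = 6 - 5 = 1)
K(T) = 2*T (K(T) = T + T = 2*T)
l(u) = 1 + 2*u (l(u) = 2*u + 1 = 1 + 2*u)
l(-11)*(-117) + x(-2)*(-4) = (1 + 2*(-11))*(-117) + (2*(-2))*(-4) = (1 - 22)*(-117) - 4*(-4) = -21*(-117) + 16 = 2457 + 16 = 2473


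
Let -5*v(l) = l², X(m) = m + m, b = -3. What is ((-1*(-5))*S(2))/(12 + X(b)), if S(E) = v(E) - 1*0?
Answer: -⅔ ≈ -0.66667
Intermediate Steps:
X(m) = 2*m
v(l) = -l²/5
S(E) = -E²/5 (S(E) = -E²/5 - 1*0 = -E²/5 + 0 = -E²/5)
((-1*(-5))*S(2))/(12 + X(b)) = ((-1*(-5))*(-⅕*2²))/(12 + 2*(-3)) = (5*(-⅕*4))/(12 - 6) = (5*(-⅘))/6 = -4*⅙ = -⅔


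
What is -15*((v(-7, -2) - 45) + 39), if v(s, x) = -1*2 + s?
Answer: 225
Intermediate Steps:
v(s, x) = -2 + s
-15*((v(-7, -2) - 45) + 39) = -15*(((-2 - 7) - 45) + 39) = -15*((-9 - 45) + 39) = -15*(-54 + 39) = -15*(-15) = 225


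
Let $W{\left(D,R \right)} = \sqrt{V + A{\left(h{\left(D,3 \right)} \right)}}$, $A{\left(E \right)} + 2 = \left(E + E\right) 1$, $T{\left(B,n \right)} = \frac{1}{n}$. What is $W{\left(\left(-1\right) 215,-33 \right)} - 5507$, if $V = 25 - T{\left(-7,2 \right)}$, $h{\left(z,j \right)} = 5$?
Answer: $-5507 + \frac{\sqrt{130}}{2} \approx -5501.3$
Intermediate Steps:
$A{\left(E \right)} = -2 + 2 E$ ($A{\left(E \right)} = -2 + \left(E + E\right) 1 = -2 + 2 E 1 = -2 + 2 E$)
$V = \frac{49}{2}$ ($V = 25 - \frac{1}{2} = \frac{49}{2} \approx 24.5$)
$W{\left(D,R \right)} = \frac{\sqrt{130}}{2}$ ($W{\left(D,R \right)} = \sqrt{\frac{49}{2} + \left(-2 + 2 \cdot 5\right)} = \sqrt{\frac{49}{2} + \left(-2 + 10\right)} = \sqrt{\frac{49}{2} + 8} = \sqrt{\frac{65}{2}} = \frac{\sqrt{130}}{2}$)
$W{\left(\left(-1\right) 215,-33 \right)} - 5507 = \frac{\sqrt{130}}{2} - 5507 = -5507 + \frac{\sqrt{130}}{2}$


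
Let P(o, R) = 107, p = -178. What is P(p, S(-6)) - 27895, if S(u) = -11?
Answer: -27788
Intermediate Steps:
P(p, S(-6)) - 27895 = 107 - 27895 = -27788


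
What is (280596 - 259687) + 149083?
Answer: 169992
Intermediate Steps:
(280596 - 259687) + 149083 = 20909 + 149083 = 169992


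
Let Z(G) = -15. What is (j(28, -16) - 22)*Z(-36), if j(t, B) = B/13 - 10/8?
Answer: 19095/52 ≈ 367.21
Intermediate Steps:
j(t, B) = -5/4 + B/13 (j(t, B) = B*(1/13) - 10*1/8 = B/13 - 5/4 = -5/4 + B/13)
(j(28, -16) - 22)*Z(-36) = ((-5/4 + (1/13)*(-16)) - 22)*(-15) = ((-5/4 - 16/13) - 22)*(-15) = (-129/52 - 22)*(-15) = -1273/52*(-15) = 19095/52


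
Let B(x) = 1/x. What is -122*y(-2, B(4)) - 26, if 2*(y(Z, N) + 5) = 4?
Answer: 340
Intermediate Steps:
y(Z, N) = -3 (y(Z, N) = -5 + (½)*4 = -5 + 2 = -3)
-122*y(-2, B(4)) - 26 = -122*(-3) - 26 = 366 - 26 = 340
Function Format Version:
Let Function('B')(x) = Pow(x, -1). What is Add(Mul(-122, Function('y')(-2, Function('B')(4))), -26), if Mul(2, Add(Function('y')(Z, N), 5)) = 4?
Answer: 340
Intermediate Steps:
Function('y')(Z, N) = -3 (Function('y')(Z, N) = Add(-5, Mul(Rational(1, 2), 4)) = Add(-5, 2) = -3)
Add(Mul(-122, Function('y')(-2, Function('B')(4))), -26) = Add(Mul(-122, -3), -26) = Add(366, -26) = 340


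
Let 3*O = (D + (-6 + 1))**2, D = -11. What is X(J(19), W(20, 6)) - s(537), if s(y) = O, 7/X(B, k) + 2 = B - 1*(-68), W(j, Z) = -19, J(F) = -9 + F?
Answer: -19435/228 ≈ -85.241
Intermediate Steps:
X(B, k) = 7/(66 + B) (X(B, k) = 7/(-2 + (B - 1*(-68))) = 7/(-2 + (B + 68)) = 7/(-2 + (68 + B)) = 7/(66 + B))
O = 256/3 (O = (-11 + (-6 + 1))**2/3 = (-11 - 5)**2/3 = (1/3)*(-16)**2 = (1/3)*256 = 256/3 ≈ 85.333)
s(y) = 256/3
X(J(19), W(20, 6)) - s(537) = 7/(66 + (-9 + 19)) - 1*256/3 = 7/(66 + 10) - 256/3 = 7/76 - 256/3 = -19435/228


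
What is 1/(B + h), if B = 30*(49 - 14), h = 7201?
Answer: 1/8251 ≈ 0.00012120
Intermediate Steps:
B = 1050 (B = 30*35 = 1050)
1/(B + h) = 1/(1050 + 7201) = 1/8251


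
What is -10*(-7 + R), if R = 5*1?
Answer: 20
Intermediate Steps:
R = 5
-10*(-7 + R) = -10*(-7 + 5) = -10*(-2) = 20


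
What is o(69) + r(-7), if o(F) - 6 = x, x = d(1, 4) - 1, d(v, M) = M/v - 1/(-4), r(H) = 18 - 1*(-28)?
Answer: 221/4 ≈ 55.250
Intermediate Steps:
r(H) = 46 (r(H) = 18 + 28 = 46)
d(v, M) = ¼ + M/v (d(v, M) = M/v - 1*(-¼) = M/v + ¼ = ¼ + M/v)
x = 13/4 (x = (4 + (¼)*1)/1 - 1 = 1*(4 + ¼) - 1 = 1*(17/4) - 1 = 17/4 - 1 = 13/4 ≈ 3.2500)
o(F) = 37/4 (o(F) = 6 + 13/4 = 37/4)
o(69) + r(-7) = 37/4 + 46 = 221/4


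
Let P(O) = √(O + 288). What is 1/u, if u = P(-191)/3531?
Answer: 3531*√97/97 ≈ 358.52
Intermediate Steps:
P(O) = √(288 + O)
u = √97/3531 (u = √(288 - 191)/3531 = √97*(1/3531) = √97/3531 ≈ 0.0027893)
1/u = 1/(√97/3531) = 3531*√97/97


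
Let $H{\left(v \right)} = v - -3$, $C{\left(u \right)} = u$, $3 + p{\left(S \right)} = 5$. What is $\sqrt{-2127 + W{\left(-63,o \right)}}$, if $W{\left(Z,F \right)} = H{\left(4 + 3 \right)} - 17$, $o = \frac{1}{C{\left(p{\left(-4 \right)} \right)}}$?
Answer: $i \sqrt{2134} \approx 46.195 i$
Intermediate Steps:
$p{\left(S \right)} = 2$ ($p{\left(S \right)} = -3 + 5 = 2$)
$H{\left(v \right)} = 3 + v$ ($H{\left(v \right)} = v + 3 = 3 + v$)
$o = \frac{1}{2} \approx 0.5$
$W{\left(Z,F \right)} = -7$ ($W{\left(Z,F \right)} = \left(3 + \left(4 + 3\right)\right) - 17 = \left(3 + 7\right) - 17 = 10 - 17 = -7$)
$\sqrt{-2127 + W{\left(-63,o \right)}} = \sqrt{-2127 - 7} = \sqrt{-2134} = i \sqrt{2134}$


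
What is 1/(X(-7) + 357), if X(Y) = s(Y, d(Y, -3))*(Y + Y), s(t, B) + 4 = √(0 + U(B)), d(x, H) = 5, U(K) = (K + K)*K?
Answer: 59/22967 + 10*√2/22967 ≈ 0.0031847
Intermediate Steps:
U(K) = 2*K² (U(K) = (2*K)*K = 2*K²)
s(t, B) = -4 + √2*√(B²) (s(t, B) = -4 + √(0 + 2*B²) = -4 + √(2*B²) = -4 + √2*√(B²))
X(Y) = 2*Y*(-4 + 5*√2) (X(Y) = (-4 + √2*√(5²))*(Y + Y) = (-4 + √2*√25)*(2*Y) = (-4 + √2*5)*(2*Y) = (-4 + 5*√2)*(2*Y) = 2*Y*(-4 + 5*√2))
1/(X(-7) + 357) = 1/(2*(-7)*(-4 + 5*√2) + 357) = 1/((56 - 70*√2) + 357) = 1/(413 - 70*√2)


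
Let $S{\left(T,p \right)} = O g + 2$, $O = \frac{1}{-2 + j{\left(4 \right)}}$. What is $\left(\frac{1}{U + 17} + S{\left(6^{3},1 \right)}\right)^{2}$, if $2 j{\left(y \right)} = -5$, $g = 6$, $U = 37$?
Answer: $\frac{1369}{2916} \approx 0.46948$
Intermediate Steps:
$j{\left(y \right)} = - \frac{5}{2}$ ($j{\left(y \right)} = \frac{1}{2} \left(-5\right) = - \frac{5}{2}$)
$O = - \frac{2}{9}$ ($O = \frac{1}{-2 - \frac{5}{2}} = \frac{1}{- \frac{9}{2}} = - \frac{2}{9} \approx -0.22222$)
$S{\left(T,p \right)} = \frac{2}{3}$ ($S{\left(T,p \right)} = \left(- \frac{2}{9}\right) 6 + 2 = - \frac{4}{3} + 2 = \frac{2}{3}$)
$\left(\frac{1}{U + 17} + S{\left(6^{3},1 \right)}\right)^{2} = \left(\frac{1}{37 + 17} + \frac{2}{3}\right)^{2} = \left(\frac{1}{54} + \frac{2}{3}\right)^{2} = \left(\frac{37}{54}\right)^{2} = \frac{1369}{2916}$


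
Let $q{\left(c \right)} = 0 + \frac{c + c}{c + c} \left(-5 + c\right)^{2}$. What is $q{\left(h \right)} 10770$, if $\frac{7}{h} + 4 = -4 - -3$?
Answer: $\frac{2205696}{5} \approx 4.4114 \cdot 10^{5}$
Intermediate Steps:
$h = - \frac{7}{5}$ ($h = \frac{7}{-4 - 1} = \frac{7}{-5} = 7 \left(- \frac{1}{5}\right) = - \frac{7}{5} \approx -1.4$)
$q{\left(c \right)} = \left(-5 + c\right)^{2}$ ($q{\left(c \right)} = 0 + \frac{2 c}{2 c} \left(-5 + c\right)^{2} = 0 + 2 c \frac{1}{2 c} \left(-5 + c\right)^{2} = 0 + 1 \left(-5 + c\right)^{2} = 0 + \left(-5 + c\right)^{2} = \left(-5 + c\right)^{2}$)
$q{\left(h \right)} 10770 = \left(-5 - \frac{7}{5}\right)^{2} \cdot 10770 = \left(- \frac{32}{5}\right)^{2} \cdot 10770 = \frac{1024}{25} \cdot 10770 = \frac{2205696}{5}$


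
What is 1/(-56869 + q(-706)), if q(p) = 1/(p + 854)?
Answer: -148/8416611 ≈ -1.7584e-5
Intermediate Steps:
q(p) = 1/(854 + p)
1/(-56869 + q(-706)) = 1/(-56869 + 1/(854 - 706)) = 1/(-56869 + 1/148) = 1/(-8416611/148) = -148/8416611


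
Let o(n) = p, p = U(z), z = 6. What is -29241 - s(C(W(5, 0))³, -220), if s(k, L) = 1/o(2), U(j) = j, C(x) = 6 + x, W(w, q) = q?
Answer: -175447/6 ≈ -29241.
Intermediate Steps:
p = 6
o(n) = 6
s(k, L) = ⅙ (s(k, L) = 1/6 = ⅙)
-29241 - s(C(W(5, 0))³, -220) = -29241 - 1*⅙ = -29241 - ⅙ = -175447/6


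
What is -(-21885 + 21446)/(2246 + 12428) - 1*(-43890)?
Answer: 644042299/14674 ≈ 43890.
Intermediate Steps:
-(-21885 + 21446)/(2246 + 12428) - 1*(-43890) = -(-439)/14674 + 43890 = -1*(-439/14674) + 43890 = 439/14674 + 43890 = 644042299/14674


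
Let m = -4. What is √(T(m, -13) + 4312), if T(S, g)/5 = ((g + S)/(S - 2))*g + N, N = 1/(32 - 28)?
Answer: √148647/6 ≈ 64.258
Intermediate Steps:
N = ¼ (N = 1/4 = ¼ ≈ 0.25000)
T(S, g) = 5/4 + 5*g*(S + g)/(-2 + S) (T(S, g) = 5*(((g + S)/(S - 2))*g + ¼) = 5*(((S + g)/(-2 + S))*g + ¼) = 5*(g*(S + g)/(-2 + S) + ¼) = 5*(¼ + g*(S + g)/(-2 + S)) = 5/4 + 5*g*(S + g)/(-2 + S))
√(T(m, -13) + 4312) = √(5*(-2 - 4 + 4*(-13)² + 4*(-4)*(-13))/(4*(-2 - 4)) + 4312) = √((5/4)*(-2 - 4 + 4*169 + 208)/(-6) + 4312) = √((5/4)*(-⅙)*(-2 - 4 + 676 + 208) + 4312) = √((5/4)*(-⅙)*878 + 4312) = √(-2195/12 + 4312) = √(49549/12) = √148647/6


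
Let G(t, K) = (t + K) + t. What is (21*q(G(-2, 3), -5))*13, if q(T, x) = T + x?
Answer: -1638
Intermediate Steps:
G(t, K) = K + 2*t (G(t, K) = (K + t) + t = K + 2*t)
(21*q(G(-2, 3), -5))*13 = (21*((3 + 2*(-2)) - 5))*13 = (21*((3 - 4) - 5))*13 = (21*(-1 - 5))*13 = (21*(-6))*13 = -126*13 = -1638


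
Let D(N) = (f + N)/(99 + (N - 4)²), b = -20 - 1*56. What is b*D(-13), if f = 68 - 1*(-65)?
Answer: -2280/97 ≈ -23.505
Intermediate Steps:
f = 133 (f = 68 + 65 = 133)
b = -76 (b = -20 - 56 = -76)
D(N) = (133 + N)/(99 + (-4 + N)²) (D(N) = (133 + N)/(99 + (N - 4)²) = (133 + N)/(99 + (-4 + N)²))
b*D(-13) = -76*(133 - 13)/(99 + (-4 - 13)²) = -76*120/(99 + (-17)²) = -76*120/(99 + 289) = -76*120/388 = -19*120/97 = -76*30/97 = -2280/97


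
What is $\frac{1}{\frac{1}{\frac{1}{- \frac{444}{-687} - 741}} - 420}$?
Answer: $- \frac{229}{265721} \approx -0.00086181$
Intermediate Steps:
$\frac{1}{\frac{1}{\frac{1}{- \frac{444}{-687} - 741}} - 420} = \frac{1}{\frac{1}{\frac{1}{\left(-444\right) \left(- \frac{1}{687}\right) - 741}} - 420} = \frac{1}{\frac{1}{\frac{1}{\frac{148}{229} - 741}} - 420} = \frac{1}{\frac{1}{\frac{1}{- \frac{169541}{229}}} - 420} = \frac{1}{\frac{1}{- \frac{229}{169541}} - 420} = \frac{1}{- \frac{169541}{229} - 420} = \frac{1}{- \frac{265721}{229}} = - \frac{229}{265721}$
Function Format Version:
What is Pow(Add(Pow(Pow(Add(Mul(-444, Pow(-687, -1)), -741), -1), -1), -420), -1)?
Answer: Rational(-229, 265721) ≈ -0.00086181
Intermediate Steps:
Pow(Add(Pow(Pow(Add(Mul(-444, Pow(-687, -1)), -741), -1), -1), -420), -1) = Pow(Add(Pow(Pow(Add(Mul(-444, Rational(-1, 687)), -741), -1), -1), -420), -1) = Pow(Add(Pow(Pow(Add(Rational(148, 229), -741), -1), -1), -420), -1) = Pow(Add(Pow(Pow(Rational(-169541, 229), -1), -1), -420), -1) = Pow(Add(Pow(Rational(-229, 169541), -1), -420), -1) = Pow(Add(Rational(-169541, 229), -420), -1) = Pow(Rational(-265721, 229), -1) = Rational(-229, 265721)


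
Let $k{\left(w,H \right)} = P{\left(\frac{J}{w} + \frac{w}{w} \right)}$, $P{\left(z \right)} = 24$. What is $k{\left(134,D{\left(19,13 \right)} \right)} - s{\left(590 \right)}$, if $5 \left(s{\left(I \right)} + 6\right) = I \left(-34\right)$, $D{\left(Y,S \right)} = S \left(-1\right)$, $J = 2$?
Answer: $4042$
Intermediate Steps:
$D{\left(Y,S \right)} = - S$
$k{\left(w,H \right)} = 24$
$s{\left(I \right)} = -6 - \frac{34 I}{5}$ ($s{\left(I \right)} = -6 + \frac{I \left(-34\right)}{5} = -6 + \frac{\left(-34\right) I}{5} = -6 - \frac{34 I}{5}$)
$k{\left(134,D{\left(19,13 \right)} \right)} - s{\left(590 \right)} = 24 - \left(-6 - 4012\right) = 24 - -4018 = 24 + 4018 = 4042$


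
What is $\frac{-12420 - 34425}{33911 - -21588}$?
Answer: $- \frac{46845}{55499} \approx -0.84407$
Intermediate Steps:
$\frac{-12420 - 34425}{33911 - -21588} = - \frac{46845}{33911 + 21588} = - \frac{46845}{55499}$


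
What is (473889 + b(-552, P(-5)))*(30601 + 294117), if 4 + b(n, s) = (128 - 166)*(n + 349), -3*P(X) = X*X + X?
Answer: 156383864082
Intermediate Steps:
P(X) = -X/3 - X**2/3 (P(X) = -(X*X + X)/3 = -(X**2 + X)/3 = -(X + X**2)/3 = -X/3 - X**2/3)
b(n, s) = -13266 - 38*n (b(n, s) = -4 + (128 - 166)*(n + 349) = -4 - 38*(349 + n) = -4 + (-13262 - 38*n) = -13266 - 38*n)
(473889 + b(-552, P(-5)))*(30601 + 294117) = (473889 + (-13266 - 38*(-552)))*(30601 + 294117) = (473889 + (-13266 + 20976))*324718 = (473889 + 7710)*324718 = 481599*324718 = 156383864082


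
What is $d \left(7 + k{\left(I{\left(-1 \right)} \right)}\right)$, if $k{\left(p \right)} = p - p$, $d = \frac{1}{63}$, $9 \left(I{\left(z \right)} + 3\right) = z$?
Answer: $\frac{1}{9} \approx 0.11111$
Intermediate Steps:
$I{\left(z \right)} = -3 + \frac{z}{9}$
$d = \frac{1}{63} \approx 0.015873$
$k{\left(p \right)} = 0$
$d \left(7 + k{\left(I{\left(-1 \right)} \right)}\right) = \frac{7 + 0}{63} = \frac{1}{63} \cdot 7 = \frac{1}{9}$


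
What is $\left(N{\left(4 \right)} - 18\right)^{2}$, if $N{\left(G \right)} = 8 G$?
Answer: $196$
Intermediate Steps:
$\left(N{\left(4 \right)} - 18\right)^{2} = \left(8 \cdot 4 - 18\right)^{2} = \left(32 - 18\right)^{2} = 14^{2} = 196$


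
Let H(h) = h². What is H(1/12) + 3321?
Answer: 478225/144 ≈ 3321.0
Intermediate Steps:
H(1/12) + 3321 = (1/12)² + 3321 = 1/144 + 3321 = 478225/144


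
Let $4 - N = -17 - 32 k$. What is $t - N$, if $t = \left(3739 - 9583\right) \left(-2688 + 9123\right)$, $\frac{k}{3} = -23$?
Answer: $-37603953$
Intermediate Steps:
$k = -69$ ($k = 3 \left(-23\right) = -69$)
$t = -37606140$ ($t = \left(-5844\right) 6435 = -37606140$)
$N = -2187$ ($N = 4 - \left(-17 - -2208\right) = 4 - \left(-17 + 2208\right) = 4 - 2191 = -2187$)
$t - N = -37606140 - -2187 = -37606140 + 2187 = -37603953$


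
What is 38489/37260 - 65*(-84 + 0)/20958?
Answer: 24049811/18592740 ≈ 1.2935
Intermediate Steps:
38489/37260 - 65*(-84 + 0)/20958 = 38489*(1/37260) - 65*(-84)*(1/20958) = 38489/37260 + 5460*(1/20958) = 38489/37260 + 130/499 = 24049811/18592740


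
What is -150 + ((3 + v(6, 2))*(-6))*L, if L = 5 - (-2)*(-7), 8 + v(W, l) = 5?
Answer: -150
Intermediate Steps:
v(W, l) = -3 (v(W, l) = -8 + 5 = -3)
L = -9 (L = 5 - 1*14 = 5 - 14 = -9)
-150 + ((3 + v(6, 2))*(-6))*L = -150 + ((3 - 3)*(-6))*(-9) = -150 + (0*(-6))*(-9) = -150 + 0*(-9) = -150 + 0 = -150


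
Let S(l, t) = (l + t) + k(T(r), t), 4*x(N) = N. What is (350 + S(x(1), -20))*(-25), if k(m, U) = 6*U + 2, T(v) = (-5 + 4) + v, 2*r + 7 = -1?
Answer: -21225/4 ≈ -5306.3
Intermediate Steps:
r = -4 (r = -7/2 + (½)*(-1) = -7/2 - ½ = -4)
T(v) = -1 + v
k(m, U) = 2 + 6*U
x(N) = N/4
S(l, t) = 2 + l + 7*t (S(l, t) = (l + t) + (2 + 6*t) = 2 + l + 7*t)
(350 + S(x(1), -20))*(-25) = (350 + (2 + (¼)*1 + 7*(-20)))*(-25) = (350 + (2 + ¼ - 140))*(-25) = (350 - 551/4)*(-25) = (849/4)*(-25) = -21225/4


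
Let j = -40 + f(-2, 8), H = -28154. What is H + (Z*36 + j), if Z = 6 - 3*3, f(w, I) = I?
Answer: -28294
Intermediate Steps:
Z = -3 (Z = 6 - 9 = -3)
j = -32 (j = -40 + 8 = -32)
H + (Z*36 + j) = -28154 + (-3*36 - 32) = -28154 + (-108 - 32) = -28154 - 140 = -28294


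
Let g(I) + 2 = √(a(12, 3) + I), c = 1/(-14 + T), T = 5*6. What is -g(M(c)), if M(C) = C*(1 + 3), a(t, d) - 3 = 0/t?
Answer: 2 - √13/2 ≈ 0.19722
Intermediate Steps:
T = 30
c = 1/16 (c = 1/(-14 + 30) = 1/16 ≈ 0.062500)
a(t, d) = 3 (a(t, d) = 3 + 0/t = 3 + 0 = 3)
M(C) = 4*C (M(C) = C*4 = 4*C)
g(I) = -2 + √(3 + I)
-g(M(c)) = -(-2 + √(3 + 4*(1/16))) = -(-2 + √(3 + ¼)) = -(-2 + √(13/4)) = -(-2 + √13/2) = 2 - √13/2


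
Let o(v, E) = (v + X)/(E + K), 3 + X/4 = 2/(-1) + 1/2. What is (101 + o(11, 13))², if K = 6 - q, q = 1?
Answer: 3279721/324 ≈ 10123.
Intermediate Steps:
K = 5 (K = 6 - 1*1 = 6 - 1 = 5)
X = -18 (X = -12 + 4*(2/(-1) + 1/2) = -12 + 4*(2*(-1) + 1*(½)) = -12 + 4*(-2 + ½) = -12 + 4*(-3/2) = -12 - 6 = -18)
o(v, E) = (-18 + v)/(5 + E) (o(v, E) = (v - 18)/(E + 5) = (-18 + v)/(5 + E))
(101 + o(11, 13))² = (101 + (-18 + 11)/(5 + 13))² = (101 - 7/18)² = (1811/18)² = 3279721/324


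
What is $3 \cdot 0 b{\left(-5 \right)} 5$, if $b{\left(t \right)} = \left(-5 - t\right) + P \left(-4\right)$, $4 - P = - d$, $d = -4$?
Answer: $0$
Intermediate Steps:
$P = 0$ ($P = 4 - \left(-1\right) \left(-4\right) = 4 - 4 = 0$)
$b{\left(t \right)} = -5 - t$ ($b{\left(t \right)} = \left(-5 - t\right) + 0 \left(-4\right) = \left(-5 - t\right) + 0 = -5 - t$)
$3 \cdot 0 b{\left(-5 \right)} 5 = 3 \cdot 0 \left(-5 - -5\right) 5 = 0 \left(-5 + 5\right) 5 = 0 \cdot 0 \cdot 5 = 0 \cdot 5 = 0$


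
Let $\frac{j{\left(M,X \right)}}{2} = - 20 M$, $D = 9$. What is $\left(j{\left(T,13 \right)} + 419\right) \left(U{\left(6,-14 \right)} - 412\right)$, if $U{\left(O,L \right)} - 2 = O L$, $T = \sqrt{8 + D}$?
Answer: $-206986 + 19760 \sqrt{17} \approx -1.2551 \cdot 10^{5}$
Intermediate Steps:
$T = \sqrt{17}$ ($T = \sqrt{8 + 9} = \sqrt{17} \approx 4.1231$)
$j{\left(M,X \right)} = - 40 M$ ($j{\left(M,X \right)} = 2 \left(- 20 M\right) = - 40 M$)
$U{\left(O,L \right)} = 2 + L O$ ($U{\left(O,L \right)} = 2 + O L = 2 + L O$)
$\left(j{\left(T,13 \right)} + 419\right) \left(U{\left(6,-14 \right)} - 412\right) = \left(- 40 \sqrt{17} + 419\right) \left(\left(2 - 84\right) - 412\right) = \left(419 - 40 \sqrt{17}\right) \left(\left(2 - 84\right) - 412\right) = \left(419 - 40 \sqrt{17}\right) \left(-82 - 412\right) = \left(419 - 40 \sqrt{17}\right) \left(-494\right) = -206986 + 19760 \sqrt{17}$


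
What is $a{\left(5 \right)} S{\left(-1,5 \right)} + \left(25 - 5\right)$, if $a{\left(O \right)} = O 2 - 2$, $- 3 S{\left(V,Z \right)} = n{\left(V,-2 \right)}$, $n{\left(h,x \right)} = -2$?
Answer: $\frac{76}{3} \approx 25.333$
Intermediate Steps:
$S{\left(V,Z \right)} = \frac{2}{3}$ ($S{\left(V,Z \right)} = \left(- \frac{1}{3}\right) \left(-2\right) = \frac{2}{3}$)
$a{\left(O \right)} = -2 + 2 O$ ($a{\left(O \right)} = 2 O - 2 = -2 + 2 O$)
$a{\left(5 \right)} S{\left(-1,5 \right)} + \left(25 - 5\right) = \left(-2 + 2 \cdot 5\right) \frac{2}{3} + \left(25 - 5\right) = \left(-2 + 10\right) \frac{2}{3} + \left(25 - 5\right) = 8 \cdot \frac{2}{3} + 20 = \frac{16}{3} + 20 = \frac{76}{3}$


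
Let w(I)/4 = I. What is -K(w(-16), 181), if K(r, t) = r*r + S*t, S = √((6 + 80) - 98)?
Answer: -4096 - 362*I*√3 ≈ -4096.0 - 627.0*I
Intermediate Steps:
S = 2*I*√3 (S = √(86 - 98) = √(-12) = 2*I*√3 ≈ 3.4641*I)
w(I) = 4*I
K(r, t) = r² + 2*I*t*√3 (K(r, t) = r*r + (2*I*√3)*t = r² + 2*I*t*√3)
-K(w(-16), 181) = -((4*(-16))² + 2*I*181*√3) = -((-64)² + 362*I*√3) = -(4096 + 362*I*√3) = -4096 - 362*I*√3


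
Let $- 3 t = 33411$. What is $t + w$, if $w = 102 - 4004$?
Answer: $-15039$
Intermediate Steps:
$w = -3902$ ($w = 102 - 4004 = -3902$)
$t = -11137$ ($t = \left(- \frac{1}{3}\right) 33411 = -11137$)
$t + w = -11137 - 3902 = -15039$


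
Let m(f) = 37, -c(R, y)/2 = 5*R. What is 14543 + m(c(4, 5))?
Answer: 14580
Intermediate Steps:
c(R, y) = -10*R
14543 + m(c(4, 5)) = 14543 + 37 = 14580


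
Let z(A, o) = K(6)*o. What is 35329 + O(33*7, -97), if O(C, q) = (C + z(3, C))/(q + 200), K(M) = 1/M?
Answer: 7278313/206 ≈ 35332.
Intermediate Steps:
z(A, o) = o/6
O(C, q) = 7*C/(6*(200 + q)) (O(C, q) = (C + C/6)/(q + 200) = (7*C/6)/(200 + q) = 7*C/(6*(200 + q)))
35329 + O(33*7, -97) = 35329 + 7*(33*7)/(6*(200 - 97)) = 35329 + (7/6)*231/103 = 35329 + (7/6)*231*(1/103) = 35329 + 539/206 = 7278313/206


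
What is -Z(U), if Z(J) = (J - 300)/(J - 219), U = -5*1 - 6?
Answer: -311/230 ≈ -1.3522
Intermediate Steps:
U = -11 (U = -5 - 6 = -11)
Z(J) = (-300 + J)/(-219 + J)
-Z(U) = -(-300 - 11)/(-219 - 11) = -(-311)/(-230) = -(-1)*(-311)/230 = -1*311/230 = -311/230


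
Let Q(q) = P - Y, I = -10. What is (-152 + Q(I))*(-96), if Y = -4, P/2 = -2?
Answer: 14592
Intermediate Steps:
P = -4 (P = 2*(-2) = -4)
Q(q) = 0 (Q(q) = -4 - 1*(-4) = -4 + 4 = 0)
(-152 + Q(I))*(-96) = (-152 + 0)*(-96) = -152*(-96) = 14592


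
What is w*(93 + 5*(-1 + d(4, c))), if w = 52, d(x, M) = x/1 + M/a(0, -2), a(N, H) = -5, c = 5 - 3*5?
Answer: 6136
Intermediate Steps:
c = -10 (c = 5 - 15 = -10)
d(x, M) = x - M/5 (d(x, M) = x/1 + M/(-5) = x*1 + M*(-⅕) = x - M/5)
w*(93 + 5*(-1 + d(4, c))) = 52*(93 + 5*(-1 + (4 - ⅕*(-10)))) = 52*(93 + 5*(-1 + (4 + 2))) = 52*(93 + 5*(-1 + 6)) = 52*(93 + 5*5) = 52*(93 + 25) = 52*118 = 6136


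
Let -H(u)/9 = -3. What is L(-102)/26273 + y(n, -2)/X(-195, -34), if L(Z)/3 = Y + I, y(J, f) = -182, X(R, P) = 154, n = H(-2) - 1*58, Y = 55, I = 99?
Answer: -336467/289003 ≈ -1.1642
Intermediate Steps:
H(u) = 27 (H(u) = -9*(-3) = 27)
n = -31 (n = 27 - 1*58 = 27 - 58 = -31)
L(Z) = 462 (L(Z) = 3*(55 + 99) = 3*154 = 462)
L(-102)/26273 + y(n, -2)/X(-195, -34) = 462/26273 - 182/154 = 462*(1/26273) - 182*1/154 = 462/26273 - 13/11 = -336467/289003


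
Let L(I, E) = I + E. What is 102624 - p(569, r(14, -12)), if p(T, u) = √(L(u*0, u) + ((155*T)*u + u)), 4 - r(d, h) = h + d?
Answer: 102624 - √176394 ≈ 1.0220e+5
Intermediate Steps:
r(d, h) = 4 - d - h (r(d, h) = 4 - (h + d) = 4 - (d + h) = 4 + (-d - h) = 4 - d - h)
L(I, E) = E + I
p(T, u) = √(2*u + 155*T*u) (p(T, u) = √((u + u*0) + ((155*T)*u + u)) = √((u + 0) + (155*T*u + u)) = √(u + (u + 155*T*u)) = √(2*u + 155*T*u))
102624 - p(569, r(14, -12)) = 102624 - √((4 - 1*14 - 1*(-12))*(2 + 155*569)) = 102624 - √((4 - 14 + 12)*(2 + 88195)) = 102624 - √(2*88197) = 102624 - √176394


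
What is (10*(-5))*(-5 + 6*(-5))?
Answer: 1750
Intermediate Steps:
(10*(-5))*(-5 + 6*(-5)) = -50*(-5 - 30) = -50*(-35) = 1750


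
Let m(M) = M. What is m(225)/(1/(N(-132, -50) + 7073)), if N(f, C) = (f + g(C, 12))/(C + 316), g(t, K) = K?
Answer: 211646025/133 ≈ 1.5913e+6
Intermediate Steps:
N(f, C) = (12 + f)/(316 + C) (N(f, C) = (f + 12)/(C + 316) = (12 + f)/(316 + C))
m(225)/(1/(N(-132, -50) + 7073)) = 225/(1/((12 - 132)/(316 - 50) + 7073)) = 225/(1/(-120/266 + 7073)) = 225/(1/((1/266)*(-120) + 7073)) = 225/(1/(-60/133 + 7073)) = 225/(1/(940649/133)) = 225/(133/940649) = 225*(940649/133) = 211646025/133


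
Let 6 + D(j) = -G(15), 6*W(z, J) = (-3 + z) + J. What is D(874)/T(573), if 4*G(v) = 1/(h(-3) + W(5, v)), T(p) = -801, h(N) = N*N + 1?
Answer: 103/13706 ≈ 0.0075150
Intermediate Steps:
h(N) = 1 + N**2 (h(N) = N**2 + 1 = 1 + N**2)
W(z, J) = -1/2 + J/6 + z/6 (W(z, J) = ((-3 + z) + J)/6 = (-3 + J + z)/6 = -1/2 + J/6 + z/6)
G(v) = 1/(4*(31/3 + v/6)) (G(v) = 1/(4*((1 + (-3)**2) + (-1/2 + v/6 + (1/6)*5))) = 1/(4*((1 + 9) + (-1/2 + v/6 + 5/6))) = 1/(4*(10 + (1/3 + v/6))) = 1/(4*(31/3 + v/6)))
D(j) = -927/154 (D(j) = -6 - 3/(2*(62 + 15)) = -6 - 3/(2*77) = -6 - 1*3/154 = -6 - 3/154 = -927/154)
D(874)/T(573) = -927/154/(-801) = -927/154*(-1/801) = 103/13706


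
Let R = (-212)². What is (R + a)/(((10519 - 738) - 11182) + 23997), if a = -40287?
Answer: 4657/22596 ≈ 0.20610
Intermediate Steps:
R = 44944
(R + a)/(((10519 - 738) - 11182) + 23997) = (44944 - 40287)/(((10519 - 738) - 11182) + 23997) = 4657/((9781 - 11182) + 23997) = 4657/(-1401 + 23997) = 4657/22596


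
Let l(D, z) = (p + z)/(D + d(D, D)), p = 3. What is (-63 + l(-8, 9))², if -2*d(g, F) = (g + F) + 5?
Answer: 114921/25 ≈ 4596.8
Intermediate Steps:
d(g, F) = -5/2 - F/2 - g/2 (d(g, F) = -((g + F) + 5)/2 = -((F + g) + 5)/2 = -(5 + F + g)/2 = -5/2 - F/2 - g/2)
l(D, z) = -6/5 - 2*z/5 (l(D, z) = (3 + z)/(D + (-5/2 - D/2 - D/2)) = (3 + z)/(D + (-5/2 - D)) = (3 + z)/(-5/2) = (3 + z)*(-⅖) = -6/5 - 2*z/5)
(-63 + l(-8, 9))² = (-63 + (-6/5 - ⅖*9))² = (-63 + (-6/5 - 18/5))² = (-63 - 24/5)² = (-339/5)² = 114921/25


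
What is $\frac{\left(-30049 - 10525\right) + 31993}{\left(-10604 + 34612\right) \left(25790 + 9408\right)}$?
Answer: $- \frac{8581}{845033584} \approx -1.0155 \cdot 10^{-5}$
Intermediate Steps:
$\frac{\left(-30049 - 10525\right) + 31993}{\left(-10604 + 34612\right) \left(25790 + 9408\right)} = \frac{-40574 + 31993}{24008 \cdot 35198} = - \frac{8581}{845033584}$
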